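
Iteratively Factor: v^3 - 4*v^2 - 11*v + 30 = (v - 5)*(v^2 + v - 6) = (v - 5)*(v - 2)*(v + 3)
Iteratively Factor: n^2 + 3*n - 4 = (n + 4)*(n - 1)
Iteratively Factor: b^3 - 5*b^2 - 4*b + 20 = (b - 2)*(b^2 - 3*b - 10) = (b - 2)*(b + 2)*(b - 5)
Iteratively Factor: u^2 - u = (u)*(u - 1)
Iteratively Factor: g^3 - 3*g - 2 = (g + 1)*(g^2 - g - 2) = (g + 1)^2*(g - 2)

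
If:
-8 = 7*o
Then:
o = -8/7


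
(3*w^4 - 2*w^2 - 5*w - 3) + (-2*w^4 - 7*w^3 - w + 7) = w^4 - 7*w^3 - 2*w^2 - 6*w + 4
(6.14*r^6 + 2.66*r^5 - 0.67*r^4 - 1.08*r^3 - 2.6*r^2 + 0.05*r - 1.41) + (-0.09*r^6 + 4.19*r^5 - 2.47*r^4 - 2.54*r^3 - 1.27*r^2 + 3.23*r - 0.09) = 6.05*r^6 + 6.85*r^5 - 3.14*r^4 - 3.62*r^3 - 3.87*r^2 + 3.28*r - 1.5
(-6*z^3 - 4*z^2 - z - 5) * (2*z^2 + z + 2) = -12*z^5 - 14*z^4 - 18*z^3 - 19*z^2 - 7*z - 10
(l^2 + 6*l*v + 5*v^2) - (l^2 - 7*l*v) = 13*l*v + 5*v^2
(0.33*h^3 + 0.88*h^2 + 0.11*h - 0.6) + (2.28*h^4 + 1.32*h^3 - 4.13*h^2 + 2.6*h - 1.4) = 2.28*h^4 + 1.65*h^3 - 3.25*h^2 + 2.71*h - 2.0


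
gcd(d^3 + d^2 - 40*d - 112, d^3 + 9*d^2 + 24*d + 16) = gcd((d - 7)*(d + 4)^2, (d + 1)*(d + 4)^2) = d^2 + 8*d + 16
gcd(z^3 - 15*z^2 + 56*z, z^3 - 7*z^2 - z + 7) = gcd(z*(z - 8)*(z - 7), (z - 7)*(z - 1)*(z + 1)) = z - 7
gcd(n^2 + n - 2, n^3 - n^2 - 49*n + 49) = n - 1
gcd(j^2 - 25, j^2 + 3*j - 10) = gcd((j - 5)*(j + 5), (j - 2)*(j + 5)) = j + 5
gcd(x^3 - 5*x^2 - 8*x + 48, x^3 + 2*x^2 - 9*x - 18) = x + 3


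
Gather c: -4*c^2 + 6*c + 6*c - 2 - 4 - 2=-4*c^2 + 12*c - 8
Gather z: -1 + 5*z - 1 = 5*z - 2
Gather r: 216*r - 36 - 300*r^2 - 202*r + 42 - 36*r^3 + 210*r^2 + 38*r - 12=-36*r^3 - 90*r^2 + 52*r - 6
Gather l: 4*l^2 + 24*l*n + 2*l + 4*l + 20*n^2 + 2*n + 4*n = 4*l^2 + l*(24*n + 6) + 20*n^2 + 6*n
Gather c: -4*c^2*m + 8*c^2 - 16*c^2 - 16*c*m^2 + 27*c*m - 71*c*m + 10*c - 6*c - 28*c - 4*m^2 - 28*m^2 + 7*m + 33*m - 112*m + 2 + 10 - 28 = c^2*(-4*m - 8) + c*(-16*m^2 - 44*m - 24) - 32*m^2 - 72*m - 16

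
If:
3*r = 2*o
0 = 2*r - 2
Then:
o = 3/2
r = 1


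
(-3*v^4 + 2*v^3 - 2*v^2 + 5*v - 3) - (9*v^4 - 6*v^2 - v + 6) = -12*v^4 + 2*v^3 + 4*v^2 + 6*v - 9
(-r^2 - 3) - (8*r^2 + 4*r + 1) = -9*r^2 - 4*r - 4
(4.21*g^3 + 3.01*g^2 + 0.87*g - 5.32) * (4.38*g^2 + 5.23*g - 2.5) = 18.4398*g^5 + 35.2021*g^4 + 9.0279*g^3 - 26.2765*g^2 - 29.9986*g + 13.3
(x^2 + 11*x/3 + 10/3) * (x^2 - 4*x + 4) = x^4 - x^3/3 - 22*x^2/3 + 4*x/3 + 40/3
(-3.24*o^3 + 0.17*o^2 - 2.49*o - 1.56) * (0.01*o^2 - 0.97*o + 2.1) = -0.0324*o^5 + 3.1445*o^4 - 6.9938*o^3 + 2.7567*o^2 - 3.7158*o - 3.276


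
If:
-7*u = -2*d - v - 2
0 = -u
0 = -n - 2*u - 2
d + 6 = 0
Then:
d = -6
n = -2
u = 0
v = 10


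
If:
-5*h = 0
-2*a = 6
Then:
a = -3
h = 0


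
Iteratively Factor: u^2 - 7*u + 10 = (u - 5)*(u - 2)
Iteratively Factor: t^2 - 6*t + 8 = (t - 4)*(t - 2)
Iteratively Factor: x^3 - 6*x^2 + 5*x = (x - 1)*(x^2 - 5*x) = (x - 5)*(x - 1)*(x)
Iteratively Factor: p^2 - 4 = (p + 2)*(p - 2)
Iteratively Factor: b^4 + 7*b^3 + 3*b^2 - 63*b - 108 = (b + 4)*(b^3 + 3*b^2 - 9*b - 27) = (b - 3)*(b + 4)*(b^2 + 6*b + 9) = (b - 3)*(b + 3)*(b + 4)*(b + 3)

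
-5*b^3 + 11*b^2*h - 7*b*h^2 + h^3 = (-5*b + h)*(-b + h)^2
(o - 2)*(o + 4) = o^2 + 2*o - 8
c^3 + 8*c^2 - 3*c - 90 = (c - 3)*(c + 5)*(c + 6)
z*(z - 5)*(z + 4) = z^3 - z^2 - 20*z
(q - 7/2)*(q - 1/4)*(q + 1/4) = q^3 - 7*q^2/2 - q/16 + 7/32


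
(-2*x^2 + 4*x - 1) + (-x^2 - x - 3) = -3*x^2 + 3*x - 4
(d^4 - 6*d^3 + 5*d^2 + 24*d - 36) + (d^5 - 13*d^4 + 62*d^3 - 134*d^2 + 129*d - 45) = d^5 - 12*d^4 + 56*d^3 - 129*d^2 + 153*d - 81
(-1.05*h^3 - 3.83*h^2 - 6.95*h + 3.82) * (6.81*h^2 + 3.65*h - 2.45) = -7.1505*h^5 - 29.9148*h^4 - 58.7365*h^3 + 10.0302*h^2 + 30.9705*h - 9.359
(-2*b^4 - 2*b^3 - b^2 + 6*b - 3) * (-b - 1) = 2*b^5 + 4*b^4 + 3*b^3 - 5*b^2 - 3*b + 3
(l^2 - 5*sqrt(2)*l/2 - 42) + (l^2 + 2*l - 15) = 2*l^2 - 5*sqrt(2)*l/2 + 2*l - 57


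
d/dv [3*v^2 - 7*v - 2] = 6*v - 7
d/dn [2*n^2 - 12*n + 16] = 4*n - 12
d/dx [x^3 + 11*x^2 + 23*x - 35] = 3*x^2 + 22*x + 23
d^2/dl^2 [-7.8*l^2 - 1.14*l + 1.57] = -15.6000000000000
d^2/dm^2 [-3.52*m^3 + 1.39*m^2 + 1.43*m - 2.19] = 2.78 - 21.12*m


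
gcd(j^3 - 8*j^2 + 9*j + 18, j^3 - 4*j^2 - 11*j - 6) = j^2 - 5*j - 6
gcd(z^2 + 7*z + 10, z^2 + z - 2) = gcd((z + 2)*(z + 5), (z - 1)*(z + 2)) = z + 2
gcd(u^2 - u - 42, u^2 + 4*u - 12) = u + 6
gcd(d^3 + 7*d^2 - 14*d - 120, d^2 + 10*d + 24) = d + 6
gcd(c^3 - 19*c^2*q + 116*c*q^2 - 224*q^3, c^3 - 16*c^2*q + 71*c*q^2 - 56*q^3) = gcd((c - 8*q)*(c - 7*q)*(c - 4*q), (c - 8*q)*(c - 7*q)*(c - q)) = c^2 - 15*c*q + 56*q^2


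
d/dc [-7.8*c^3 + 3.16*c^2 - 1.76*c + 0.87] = -23.4*c^2 + 6.32*c - 1.76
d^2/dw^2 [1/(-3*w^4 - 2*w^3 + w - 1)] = 2*(6*w*(3*w + 1)*(3*w^4 + 2*w^3 - w + 1) - (12*w^3 + 6*w^2 - 1)^2)/(3*w^4 + 2*w^3 - w + 1)^3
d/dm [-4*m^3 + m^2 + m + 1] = -12*m^2 + 2*m + 1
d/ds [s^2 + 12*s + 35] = 2*s + 12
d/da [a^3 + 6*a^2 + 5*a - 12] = 3*a^2 + 12*a + 5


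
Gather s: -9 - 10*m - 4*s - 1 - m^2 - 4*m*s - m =-m^2 - 11*m + s*(-4*m - 4) - 10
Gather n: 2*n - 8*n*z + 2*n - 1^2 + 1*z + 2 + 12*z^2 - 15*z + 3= n*(4 - 8*z) + 12*z^2 - 14*z + 4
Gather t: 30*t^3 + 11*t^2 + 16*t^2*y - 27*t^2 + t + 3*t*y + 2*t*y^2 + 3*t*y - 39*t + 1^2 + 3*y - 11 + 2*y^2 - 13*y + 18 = 30*t^3 + t^2*(16*y - 16) + t*(2*y^2 + 6*y - 38) + 2*y^2 - 10*y + 8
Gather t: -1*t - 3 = -t - 3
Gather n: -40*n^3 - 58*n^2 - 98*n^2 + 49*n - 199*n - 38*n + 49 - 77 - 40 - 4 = -40*n^3 - 156*n^2 - 188*n - 72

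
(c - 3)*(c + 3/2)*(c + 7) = c^3 + 11*c^2/2 - 15*c - 63/2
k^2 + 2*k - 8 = (k - 2)*(k + 4)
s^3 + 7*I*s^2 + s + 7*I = (s - I)*(s + I)*(s + 7*I)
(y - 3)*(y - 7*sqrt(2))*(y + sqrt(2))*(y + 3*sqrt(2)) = y^4 - 3*sqrt(2)*y^3 - 3*y^3 - 50*y^2 + 9*sqrt(2)*y^2 - 42*sqrt(2)*y + 150*y + 126*sqrt(2)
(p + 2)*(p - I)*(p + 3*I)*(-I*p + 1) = -I*p^4 + 3*p^3 - 2*I*p^3 + 6*p^2 - I*p^2 + 3*p - 2*I*p + 6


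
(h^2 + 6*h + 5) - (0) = h^2 + 6*h + 5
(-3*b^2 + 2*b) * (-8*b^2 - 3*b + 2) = 24*b^4 - 7*b^3 - 12*b^2 + 4*b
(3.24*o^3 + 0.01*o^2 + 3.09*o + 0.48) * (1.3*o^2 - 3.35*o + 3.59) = 4.212*o^5 - 10.841*o^4 + 15.6151*o^3 - 9.6916*o^2 + 9.4851*o + 1.7232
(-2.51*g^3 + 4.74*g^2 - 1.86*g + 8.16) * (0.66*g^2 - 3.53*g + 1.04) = -1.6566*g^5 + 11.9887*g^4 - 20.5702*g^3 + 16.881*g^2 - 30.7392*g + 8.4864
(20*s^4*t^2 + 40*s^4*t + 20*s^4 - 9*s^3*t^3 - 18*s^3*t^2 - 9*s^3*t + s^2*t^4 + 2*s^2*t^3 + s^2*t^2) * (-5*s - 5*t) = -100*s^5*t^2 - 200*s^5*t - 100*s^5 - 55*s^4*t^3 - 110*s^4*t^2 - 55*s^4*t + 40*s^3*t^4 + 80*s^3*t^3 + 40*s^3*t^2 - 5*s^2*t^5 - 10*s^2*t^4 - 5*s^2*t^3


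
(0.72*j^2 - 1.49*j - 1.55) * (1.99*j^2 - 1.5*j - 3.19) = 1.4328*j^4 - 4.0451*j^3 - 3.1463*j^2 + 7.0781*j + 4.9445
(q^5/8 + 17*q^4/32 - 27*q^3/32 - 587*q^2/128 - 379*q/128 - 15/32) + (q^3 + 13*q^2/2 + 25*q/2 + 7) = q^5/8 + 17*q^4/32 + 5*q^3/32 + 245*q^2/128 + 1221*q/128 + 209/32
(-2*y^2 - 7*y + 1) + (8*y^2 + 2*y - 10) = 6*y^2 - 5*y - 9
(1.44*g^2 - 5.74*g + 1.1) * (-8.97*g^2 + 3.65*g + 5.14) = -12.9168*g^4 + 56.7438*g^3 - 23.4164*g^2 - 25.4886*g + 5.654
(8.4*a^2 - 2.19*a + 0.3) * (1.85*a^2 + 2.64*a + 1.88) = 15.54*a^4 + 18.1245*a^3 + 10.5654*a^2 - 3.3252*a + 0.564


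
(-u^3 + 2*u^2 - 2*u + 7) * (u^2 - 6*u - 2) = -u^5 + 8*u^4 - 12*u^3 + 15*u^2 - 38*u - 14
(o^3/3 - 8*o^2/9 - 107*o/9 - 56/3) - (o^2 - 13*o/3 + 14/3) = o^3/3 - 17*o^2/9 - 68*o/9 - 70/3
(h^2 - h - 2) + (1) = h^2 - h - 1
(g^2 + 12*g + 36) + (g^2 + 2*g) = 2*g^2 + 14*g + 36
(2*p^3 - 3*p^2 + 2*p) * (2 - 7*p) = -14*p^4 + 25*p^3 - 20*p^2 + 4*p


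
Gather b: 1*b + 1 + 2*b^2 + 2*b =2*b^2 + 3*b + 1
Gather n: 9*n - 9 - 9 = 9*n - 18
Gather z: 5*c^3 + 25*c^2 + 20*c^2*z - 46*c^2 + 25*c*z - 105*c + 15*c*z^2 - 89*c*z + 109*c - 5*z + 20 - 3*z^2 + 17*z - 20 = 5*c^3 - 21*c^2 + 4*c + z^2*(15*c - 3) + z*(20*c^2 - 64*c + 12)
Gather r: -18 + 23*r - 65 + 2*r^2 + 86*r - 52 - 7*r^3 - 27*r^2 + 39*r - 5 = -7*r^3 - 25*r^2 + 148*r - 140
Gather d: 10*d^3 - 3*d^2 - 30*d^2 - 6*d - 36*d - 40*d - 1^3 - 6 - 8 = 10*d^3 - 33*d^2 - 82*d - 15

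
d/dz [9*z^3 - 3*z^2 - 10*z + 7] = 27*z^2 - 6*z - 10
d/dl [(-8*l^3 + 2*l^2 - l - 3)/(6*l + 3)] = (-32*l^3 - 20*l^2 + 4*l + 5)/(3*(4*l^2 + 4*l + 1))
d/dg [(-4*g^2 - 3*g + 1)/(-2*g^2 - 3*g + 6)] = (6*g^2 - 44*g - 15)/(4*g^4 + 12*g^3 - 15*g^2 - 36*g + 36)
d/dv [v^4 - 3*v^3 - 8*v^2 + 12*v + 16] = 4*v^3 - 9*v^2 - 16*v + 12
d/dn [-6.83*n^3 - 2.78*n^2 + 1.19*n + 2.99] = -20.49*n^2 - 5.56*n + 1.19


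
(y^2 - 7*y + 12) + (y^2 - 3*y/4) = 2*y^2 - 31*y/4 + 12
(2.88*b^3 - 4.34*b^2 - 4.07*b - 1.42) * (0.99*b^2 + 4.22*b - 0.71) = 2.8512*b^5 + 7.857*b^4 - 24.3889*b^3 - 15.4998*b^2 - 3.1027*b + 1.0082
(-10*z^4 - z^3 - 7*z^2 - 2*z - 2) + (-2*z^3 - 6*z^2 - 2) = -10*z^4 - 3*z^3 - 13*z^2 - 2*z - 4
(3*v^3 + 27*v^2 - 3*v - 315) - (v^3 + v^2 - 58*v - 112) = 2*v^3 + 26*v^2 + 55*v - 203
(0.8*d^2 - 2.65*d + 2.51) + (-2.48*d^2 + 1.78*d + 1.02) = -1.68*d^2 - 0.87*d + 3.53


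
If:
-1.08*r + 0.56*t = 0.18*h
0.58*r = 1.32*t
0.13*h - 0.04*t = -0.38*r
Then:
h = 0.00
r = 0.00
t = 0.00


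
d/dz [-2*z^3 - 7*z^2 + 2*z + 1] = -6*z^2 - 14*z + 2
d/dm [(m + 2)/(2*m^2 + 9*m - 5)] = (2*m^2 + 9*m - (m + 2)*(4*m + 9) - 5)/(2*m^2 + 9*m - 5)^2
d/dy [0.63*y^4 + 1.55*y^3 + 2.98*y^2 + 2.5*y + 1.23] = 2.52*y^3 + 4.65*y^2 + 5.96*y + 2.5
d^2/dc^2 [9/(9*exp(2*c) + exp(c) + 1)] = 9*(2*(18*exp(c) + 1)^2*exp(c) - (36*exp(c) + 1)*(9*exp(2*c) + exp(c) + 1))*exp(c)/(9*exp(2*c) + exp(c) + 1)^3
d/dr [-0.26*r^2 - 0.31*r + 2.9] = -0.52*r - 0.31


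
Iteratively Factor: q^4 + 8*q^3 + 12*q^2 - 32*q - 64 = (q + 4)*(q^3 + 4*q^2 - 4*q - 16) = (q + 2)*(q + 4)*(q^2 + 2*q - 8) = (q + 2)*(q + 4)^2*(q - 2)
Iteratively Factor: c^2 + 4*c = (c + 4)*(c)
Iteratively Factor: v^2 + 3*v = (v + 3)*(v)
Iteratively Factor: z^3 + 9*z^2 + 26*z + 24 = (z + 3)*(z^2 + 6*z + 8) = (z + 3)*(z + 4)*(z + 2)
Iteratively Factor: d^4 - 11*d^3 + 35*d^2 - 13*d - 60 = (d - 3)*(d^3 - 8*d^2 + 11*d + 20) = (d - 3)*(d + 1)*(d^2 - 9*d + 20) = (d - 4)*(d - 3)*(d + 1)*(d - 5)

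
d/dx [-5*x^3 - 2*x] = -15*x^2 - 2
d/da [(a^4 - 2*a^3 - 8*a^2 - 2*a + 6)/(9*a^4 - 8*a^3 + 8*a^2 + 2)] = 2*(5*a^6 + 80*a^5 - 13*a^4 - 120*a^3 + 74*a^2 - 64*a - 2)/(81*a^8 - 144*a^7 + 208*a^6 - 128*a^5 + 100*a^4 - 32*a^3 + 32*a^2 + 4)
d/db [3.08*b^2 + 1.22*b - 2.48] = 6.16*b + 1.22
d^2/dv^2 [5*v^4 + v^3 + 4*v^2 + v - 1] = 60*v^2 + 6*v + 8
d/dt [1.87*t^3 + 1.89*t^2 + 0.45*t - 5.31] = 5.61*t^2 + 3.78*t + 0.45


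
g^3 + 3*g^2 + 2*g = g*(g + 1)*(g + 2)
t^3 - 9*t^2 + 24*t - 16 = (t - 4)^2*(t - 1)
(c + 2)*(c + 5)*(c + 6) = c^3 + 13*c^2 + 52*c + 60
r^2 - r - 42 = (r - 7)*(r + 6)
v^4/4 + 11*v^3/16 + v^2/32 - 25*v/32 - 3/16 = (v/4 + 1/2)*(v - 1)*(v + 1/4)*(v + 3/2)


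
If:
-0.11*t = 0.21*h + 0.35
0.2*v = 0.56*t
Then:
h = -0.187074829931973*v - 1.66666666666667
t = 0.357142857142857*v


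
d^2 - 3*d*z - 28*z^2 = (d - 7*z)*(d + 4*z)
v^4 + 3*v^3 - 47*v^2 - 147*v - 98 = (v - 7)*(v + 1)*(v + 2)*(v + 7)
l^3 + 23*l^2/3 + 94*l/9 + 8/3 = (l + 1/3)*(l + 4/3)*(l + 6)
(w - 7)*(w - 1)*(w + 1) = w^3 - 7*w^2 - w + 7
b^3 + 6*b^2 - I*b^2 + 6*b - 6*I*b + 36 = (b + 6)*(b - 3*I)*(b + 2*I)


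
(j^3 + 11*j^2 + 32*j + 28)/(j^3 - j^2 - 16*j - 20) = (j + 7)/(j - 5)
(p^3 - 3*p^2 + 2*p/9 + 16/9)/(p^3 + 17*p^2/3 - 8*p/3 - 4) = (p - 8/3)/(p + 6)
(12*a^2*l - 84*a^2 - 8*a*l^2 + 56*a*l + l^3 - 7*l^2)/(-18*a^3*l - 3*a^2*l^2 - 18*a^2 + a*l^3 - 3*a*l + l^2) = (-2*a*l + 14*a + l^2 - 7*l)/(3*a^2*l + a*l^2 + 3*a + l)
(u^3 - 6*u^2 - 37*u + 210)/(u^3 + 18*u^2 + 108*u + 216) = (u^2 - 12*u + 35)/(u^2 + 12*u + 36)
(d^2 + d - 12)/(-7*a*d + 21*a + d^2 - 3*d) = (-d - 4)/(7*a - d)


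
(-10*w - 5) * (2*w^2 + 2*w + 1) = -20*w^3 - 30*w^2 - 20*w - 5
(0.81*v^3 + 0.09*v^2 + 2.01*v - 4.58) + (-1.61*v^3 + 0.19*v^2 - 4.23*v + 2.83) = -0.8*v^3 + 0.28*v^2 - 2.22*v - 1.75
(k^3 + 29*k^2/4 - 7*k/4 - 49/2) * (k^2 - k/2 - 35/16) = k^5 + 27*k^4/4 - 121*k^3/16 - 2527*k^2/64 + 1029*k/64 + 1715/32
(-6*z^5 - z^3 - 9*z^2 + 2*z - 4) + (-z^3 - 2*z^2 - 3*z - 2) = -6*z^5 - 2*z^3 - 11*z^2 - z - 6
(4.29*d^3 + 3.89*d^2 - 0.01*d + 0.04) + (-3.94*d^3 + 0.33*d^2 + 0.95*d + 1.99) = 0.35*d^3 + 4.22*d^2 + 0.94*d + 2.03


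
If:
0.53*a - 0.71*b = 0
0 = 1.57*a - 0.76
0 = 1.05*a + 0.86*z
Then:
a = 0.48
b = 0.36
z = -0.59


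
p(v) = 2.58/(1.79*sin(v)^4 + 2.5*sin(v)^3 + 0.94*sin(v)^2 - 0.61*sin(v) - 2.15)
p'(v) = 2.58*(-7.16*sin(v)^3*cos(v) - 7.5*sin(v)^2*cos(v) - 1.88*sin(v)*cos(v) + 0.61*cos(v))/(1.79*sin(v)^4 + 2.5*sin(v)^3 + 0.94*sin(v)^2 - 0.61*sin(v) - 2.15)^2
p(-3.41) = -1.18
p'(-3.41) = 0.29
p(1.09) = 2.88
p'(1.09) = -17.72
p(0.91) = -21.51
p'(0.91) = -998.52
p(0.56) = -1.53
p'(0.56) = -2.73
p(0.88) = -9.04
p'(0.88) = -172.91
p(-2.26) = -1.58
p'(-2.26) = -0.54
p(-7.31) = -1.67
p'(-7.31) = 0.68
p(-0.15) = -1.26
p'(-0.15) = 0.46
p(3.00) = -1.17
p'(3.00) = -0.09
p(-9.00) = -1.39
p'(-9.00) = -0.41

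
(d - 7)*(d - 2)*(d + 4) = d^3 - 5*d^2 - 22*d + 56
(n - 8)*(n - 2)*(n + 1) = n^3 - 9*n^2 + 6*n + 16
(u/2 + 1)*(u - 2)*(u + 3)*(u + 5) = u^4/2 + 4*u^3 + 11*u^2/2 - 16*u - 30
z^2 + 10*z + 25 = (z + 5)^2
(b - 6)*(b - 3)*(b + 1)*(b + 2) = b^4 - 6*b^3 - 7*b^2 + 36*b + 36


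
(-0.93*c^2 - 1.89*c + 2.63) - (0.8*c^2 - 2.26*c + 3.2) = -1.73*c^2 + 0.37*c - 0.57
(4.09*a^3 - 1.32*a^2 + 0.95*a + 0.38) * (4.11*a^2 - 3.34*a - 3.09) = 16.8099*a^5 - 19.0858*a^4 - 4.3248*a^3 + 2.4676*a^2 - 4.2047*a - 1.1742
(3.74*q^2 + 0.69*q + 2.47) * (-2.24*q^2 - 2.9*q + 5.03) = -8.3776*q^4 - 12.3916*q^3 + 11.2784*q^2 - 3.6923*q + 12.4241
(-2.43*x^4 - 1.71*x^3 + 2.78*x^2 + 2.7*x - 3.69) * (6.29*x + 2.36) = -15.2847*x^5 - 16.4907*x^4 + 13.4506*x^3 + 23.5438*x^2 - 16.8381*x - 8.7084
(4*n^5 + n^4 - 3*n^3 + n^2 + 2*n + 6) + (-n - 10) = 4*n^5 + n^4 - 3*n^3 + n^2 + n - 4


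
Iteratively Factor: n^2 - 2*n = (n - 2)*(n)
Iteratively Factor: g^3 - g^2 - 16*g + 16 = (g - 1)*(g^2 - 16) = (g - 1)*(g + 4)*(g - 4)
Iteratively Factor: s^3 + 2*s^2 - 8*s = (s + 4)*(s^2 - 2*s) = (s - 2)*(s + 4)*(s)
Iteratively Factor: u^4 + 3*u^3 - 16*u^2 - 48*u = (u - 4)*(u^3 + 7*u^2 + 12*u) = (u - 4)*(u + 4)*(u^2 + 3*u) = u*(u - 4)*(u + 4)*(u + 3)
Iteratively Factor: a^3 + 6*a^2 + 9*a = (a)*(a^2 + 6*a + 9) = a*(a + 3)*(a + 3)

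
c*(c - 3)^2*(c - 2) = c^4 - 8*c^3 + 21*c^2 - 18*c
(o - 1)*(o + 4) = o^2 + 3*o - 4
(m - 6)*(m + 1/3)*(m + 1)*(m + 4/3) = m^4 - 10*m^3/3 - 125*m^2/9 - 110*m/9 - 8/3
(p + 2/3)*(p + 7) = p^2 + 23*p/3 + 14/3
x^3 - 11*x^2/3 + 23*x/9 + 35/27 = (x - 7/3)*(x - 5/3)*(x + 1/3)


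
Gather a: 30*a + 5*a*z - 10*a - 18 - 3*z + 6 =a*(5*z + 20) - 3*z - 12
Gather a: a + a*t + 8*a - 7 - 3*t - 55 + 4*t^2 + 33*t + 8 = a*(t + 9) + 4*t^2 + 30*t - 54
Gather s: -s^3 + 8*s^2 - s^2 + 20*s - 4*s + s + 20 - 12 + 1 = -s^3 + 7*s^2 + 17*s + 9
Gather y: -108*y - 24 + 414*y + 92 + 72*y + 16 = 378*y + 84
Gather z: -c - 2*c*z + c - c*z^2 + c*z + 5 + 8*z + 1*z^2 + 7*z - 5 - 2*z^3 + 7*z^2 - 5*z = -2*z^3 + z^2*(8 - c) + z*(10 - c)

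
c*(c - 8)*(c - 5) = c^3 - 13*c^2 + 40*c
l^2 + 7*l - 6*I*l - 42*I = (l + 7)*(l - 6*I)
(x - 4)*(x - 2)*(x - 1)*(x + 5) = x^4 - 2*x^3 - 21*x^2 + 62*x - 40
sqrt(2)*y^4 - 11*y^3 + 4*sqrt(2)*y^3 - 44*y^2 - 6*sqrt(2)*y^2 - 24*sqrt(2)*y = y*(y + 4)*(y - 6*sqrt(2))*(sqrt(2)*y + 1)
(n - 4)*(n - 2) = n^2 - 6*n + 8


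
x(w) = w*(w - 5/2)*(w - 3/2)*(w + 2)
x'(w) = w*(w - 5/2)*(w - 3/2) + w*(w - 5/2)*(w + 2) + w*(w - 3/2)*(w + 2) + (w - 5/2)*(w - 3/2)*(w + 2) = 4*w^3 - 6*w^2 - 17*w/2 + 15/2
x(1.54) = -0.21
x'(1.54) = -5.21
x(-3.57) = 172.49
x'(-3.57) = -220.62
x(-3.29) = 117.71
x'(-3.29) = -171.92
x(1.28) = 1.13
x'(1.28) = -4.82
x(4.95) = 290.79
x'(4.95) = 303.56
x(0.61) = 2.68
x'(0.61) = 0.99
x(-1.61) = -8.03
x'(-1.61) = -11.06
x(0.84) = 2.61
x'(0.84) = -1.50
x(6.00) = 756.00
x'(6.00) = 604.50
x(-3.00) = 74.25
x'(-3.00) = -129.00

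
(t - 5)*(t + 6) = t^2 + t - 30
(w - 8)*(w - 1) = w^2 - 9*w + 8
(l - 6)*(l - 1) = l^2 - 7*l + 6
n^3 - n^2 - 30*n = n*(n - 6)*(n + 5)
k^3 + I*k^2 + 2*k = k*(k - I)*(k + 2*I)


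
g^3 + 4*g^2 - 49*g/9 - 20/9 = (g - 4/3)*(g + 1/3)*(g + 5)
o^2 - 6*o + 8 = (o - 4)*(o - 2)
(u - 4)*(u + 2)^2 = u^3 - 12*u - 16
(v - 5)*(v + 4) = v^2 - v - 20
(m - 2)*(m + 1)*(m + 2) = m^3 + m^2 - 4*m - 4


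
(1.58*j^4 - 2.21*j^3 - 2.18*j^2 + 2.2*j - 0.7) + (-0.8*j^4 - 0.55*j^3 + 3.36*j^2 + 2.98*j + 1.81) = 0.78*j^4 - 2.76*j^3 + 1.18*j^2 + 5.18*j + 1.11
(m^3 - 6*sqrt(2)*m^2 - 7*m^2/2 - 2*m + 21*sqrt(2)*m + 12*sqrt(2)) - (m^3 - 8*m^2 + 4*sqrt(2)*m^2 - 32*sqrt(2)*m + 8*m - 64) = -10*sqrt(2)*m^2 + 9*m^2/2 - 10*m + 53*sqrt(2)*m + 12*sqrt(2) + 64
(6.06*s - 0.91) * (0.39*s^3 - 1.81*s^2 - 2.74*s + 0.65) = 2.3634*s^4 - 11.3235*s^3 - 14.9573*s^2 + 6.4324*s - 0.5915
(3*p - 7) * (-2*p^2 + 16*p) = -6*p^3 + 62*p^2 - 112*p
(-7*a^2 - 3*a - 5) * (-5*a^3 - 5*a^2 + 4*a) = 35*a^5 + 50*a^4 + 12*a^3 + 13*a^2 - 20*a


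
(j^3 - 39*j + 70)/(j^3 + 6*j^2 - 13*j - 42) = (j^2 - 7*j + 10)/(j^2 - j - 6)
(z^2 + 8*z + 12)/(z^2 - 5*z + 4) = (z^2 + 8*z + 12)/(z^2 - 5*z + 4)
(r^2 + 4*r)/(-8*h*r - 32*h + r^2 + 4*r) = r/(-8*h + r)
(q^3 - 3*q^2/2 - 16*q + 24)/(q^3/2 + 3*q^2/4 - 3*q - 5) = 2*(2*q^3 - 3*q^2 - 32*q + 48)/(2*q^3 + 3*q^2 - 12*q - 20)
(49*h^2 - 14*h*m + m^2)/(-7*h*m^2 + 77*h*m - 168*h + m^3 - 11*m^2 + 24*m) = (-7*h + m)/(m^2 - 11*m + 24)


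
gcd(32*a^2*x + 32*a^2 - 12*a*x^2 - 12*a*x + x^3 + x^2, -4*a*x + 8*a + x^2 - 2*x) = -4*a + x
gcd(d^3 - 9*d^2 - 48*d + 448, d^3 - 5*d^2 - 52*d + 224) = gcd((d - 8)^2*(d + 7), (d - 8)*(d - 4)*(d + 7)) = d^2 - d - 56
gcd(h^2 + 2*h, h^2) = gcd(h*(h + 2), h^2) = h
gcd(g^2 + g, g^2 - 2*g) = g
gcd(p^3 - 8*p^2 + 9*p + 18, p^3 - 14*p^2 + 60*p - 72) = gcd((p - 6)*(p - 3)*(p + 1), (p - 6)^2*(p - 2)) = p - 6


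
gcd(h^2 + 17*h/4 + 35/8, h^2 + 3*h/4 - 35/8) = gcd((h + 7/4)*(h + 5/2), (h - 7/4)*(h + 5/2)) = h + 5/2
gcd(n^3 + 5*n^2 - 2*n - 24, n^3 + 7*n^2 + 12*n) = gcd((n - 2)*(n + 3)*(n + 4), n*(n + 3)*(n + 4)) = n^2 + 7*n + 12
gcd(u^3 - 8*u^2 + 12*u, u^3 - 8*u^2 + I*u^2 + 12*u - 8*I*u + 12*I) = u^2 - 8*u + 12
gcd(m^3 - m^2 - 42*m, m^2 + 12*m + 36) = m + 6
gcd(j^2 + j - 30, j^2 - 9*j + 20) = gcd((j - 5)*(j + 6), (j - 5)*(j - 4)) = j - 5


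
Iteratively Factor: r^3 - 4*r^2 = (r)*(r^2 - 4*r) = r^2*(r - 4)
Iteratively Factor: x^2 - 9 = (x + 3)*(x - 3)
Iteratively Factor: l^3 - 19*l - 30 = (l + 3)*(l^2 - 3*l - 10) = (l + 2)*(l + 3)*(l - 5)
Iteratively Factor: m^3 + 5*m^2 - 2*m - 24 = (m - 2)*(m^2 + 7*m + 12) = (m - 2)*(m + 4)*(m + 3)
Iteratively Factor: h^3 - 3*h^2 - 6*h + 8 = (h - 4)*(h^2 + h - 2) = (h - 4)*(h - 1)*(h + 2)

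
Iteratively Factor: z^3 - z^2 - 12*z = (z + 3)*(z^2 - 4*z) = z*(z + 3)*(z - 4)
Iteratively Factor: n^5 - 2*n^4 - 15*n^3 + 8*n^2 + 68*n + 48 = (n - 3)*(n^4 + n^3 - 12*n^2 - 28*n - 16) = (n - 3)*(n + 2)*(n^3 - n^2 - 10*n - 8) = (n - 3)*(n + 1)*(n + 2)*(n^2 - 2*n - 8) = (n - 4)*(n - 3)*(n + 1)*(n + 2)*(n + 2)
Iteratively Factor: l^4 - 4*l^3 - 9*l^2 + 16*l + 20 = (l + 2)*(l^3 - 6*l^2 + 3*l + 10) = (l + 1)*(l + 2)*(l^2 - 7*l + 10) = (l - 2)*(l + 1)*(l + 2)*(l - 5)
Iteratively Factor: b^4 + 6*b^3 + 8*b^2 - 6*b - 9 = (b + 3)*(b^3 + 3*b^2 - b - 3) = (b - 1)*(b + 3)*(b^2 + 4*b + 3) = (b - 1)*(b + 1)*(b + 3)*(b + 3)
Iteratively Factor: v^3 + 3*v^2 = (v)*(v^2 + 3*v) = v*(v + 3)*(v)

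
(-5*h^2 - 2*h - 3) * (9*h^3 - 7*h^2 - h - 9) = -45*h^5 + 17*h^4 - 8*h^3 + 68*h^2 + 21*h + 27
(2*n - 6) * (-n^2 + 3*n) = -2*n^3 + 12*n^2 - 18*n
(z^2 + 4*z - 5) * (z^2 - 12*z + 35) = z^4 - 8*z^3 - 18*z^2 + 200*z - 175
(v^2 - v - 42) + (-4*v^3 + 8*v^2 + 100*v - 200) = -4*v^3 + 9*v^2 + 99*v - 242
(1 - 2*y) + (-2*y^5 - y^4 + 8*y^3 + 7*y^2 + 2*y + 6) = -2*y^5 - y^4 + 8*y^3 + 7*y^2 + 7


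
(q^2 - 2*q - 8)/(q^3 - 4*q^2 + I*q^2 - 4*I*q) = (q + 2)/(q*(q + I))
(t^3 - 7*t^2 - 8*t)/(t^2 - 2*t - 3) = t*(t - 8)/(t - 3)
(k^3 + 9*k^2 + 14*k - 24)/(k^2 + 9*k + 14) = (k^3 + 9*k^2 + 14*k - 24)/(k^2 + 9*k + 14)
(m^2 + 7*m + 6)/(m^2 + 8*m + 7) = (m + 6)/(m + 7)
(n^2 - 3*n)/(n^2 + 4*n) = (n - 3)/(n + 4)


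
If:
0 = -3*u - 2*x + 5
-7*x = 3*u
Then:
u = 7/3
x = -1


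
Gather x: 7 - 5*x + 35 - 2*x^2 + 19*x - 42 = -2*x^2 + 14*x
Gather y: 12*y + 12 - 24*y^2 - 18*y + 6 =-24*y^2 - 6*y + 18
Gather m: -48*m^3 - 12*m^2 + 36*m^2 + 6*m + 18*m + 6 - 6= -48*m^3 + 24*m^2 + 24*m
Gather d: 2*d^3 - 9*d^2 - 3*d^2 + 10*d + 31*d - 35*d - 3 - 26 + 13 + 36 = 2*d^3 - 12*d^2 + 6*d + 20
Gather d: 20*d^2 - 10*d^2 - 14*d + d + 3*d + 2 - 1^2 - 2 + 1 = 10*d^2 - 10*d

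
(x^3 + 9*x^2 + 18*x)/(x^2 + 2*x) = (x^2 + 9*x + 18)/(x + 2)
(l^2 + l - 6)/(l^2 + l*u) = (l^2 + l - 6)/(l*(l + u))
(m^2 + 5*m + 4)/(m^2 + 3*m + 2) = (m + 4)/(m + 2)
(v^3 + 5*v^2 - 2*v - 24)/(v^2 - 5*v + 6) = (v^2 + 7*v + 12)/(v - 3)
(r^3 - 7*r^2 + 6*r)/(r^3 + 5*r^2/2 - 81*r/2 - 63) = 2*r*(r - 1)/(2*r^2 + 17*r + 21)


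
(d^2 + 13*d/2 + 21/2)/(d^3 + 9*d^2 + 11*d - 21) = (d + 7/2)/(d^2 + 6*d - 7)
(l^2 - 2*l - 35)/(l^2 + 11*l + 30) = (l - 7)/(l + 6)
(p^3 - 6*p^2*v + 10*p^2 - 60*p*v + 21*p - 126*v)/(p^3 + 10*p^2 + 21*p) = (p - 6*v)/p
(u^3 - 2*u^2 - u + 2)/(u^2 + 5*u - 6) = (u^2 - u - 2)/(u + 6)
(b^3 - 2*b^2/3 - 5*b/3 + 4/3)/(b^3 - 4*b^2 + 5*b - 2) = (b + 4/3)/(b - 2)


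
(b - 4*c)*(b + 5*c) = b^2 + b*c - 20*c^2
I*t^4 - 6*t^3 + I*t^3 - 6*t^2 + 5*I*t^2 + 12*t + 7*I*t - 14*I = (t + 2)*(t - I)*(t + 7*I)*(I*t - I)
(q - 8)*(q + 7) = q^2 - q - 56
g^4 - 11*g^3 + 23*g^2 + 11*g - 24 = (g - 8)*(g - 3)*(g - 1)*(g + 1)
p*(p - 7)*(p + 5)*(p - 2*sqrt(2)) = p^4 - 2*sqrt(2)*p^3 - 2*p^3 - 35*p^2 + 4*sqrt(2)*p^2 + 70*sqrt(2)*p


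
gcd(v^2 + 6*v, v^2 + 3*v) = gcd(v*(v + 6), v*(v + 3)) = v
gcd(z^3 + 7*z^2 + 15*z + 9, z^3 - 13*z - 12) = z^2 + 4*z + 3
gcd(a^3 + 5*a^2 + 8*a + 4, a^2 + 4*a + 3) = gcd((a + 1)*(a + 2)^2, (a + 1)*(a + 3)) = a + 1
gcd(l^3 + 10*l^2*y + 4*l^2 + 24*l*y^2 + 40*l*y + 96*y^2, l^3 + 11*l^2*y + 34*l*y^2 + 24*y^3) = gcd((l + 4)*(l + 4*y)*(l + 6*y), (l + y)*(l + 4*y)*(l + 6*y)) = l^2 + 10*l*y + 24*y^2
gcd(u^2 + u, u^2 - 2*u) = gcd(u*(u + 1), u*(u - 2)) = u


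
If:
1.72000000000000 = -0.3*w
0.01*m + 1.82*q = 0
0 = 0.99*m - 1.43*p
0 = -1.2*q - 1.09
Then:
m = 165.32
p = 114.45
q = -0.91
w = -5.73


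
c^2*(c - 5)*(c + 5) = c^4 - 25*c^2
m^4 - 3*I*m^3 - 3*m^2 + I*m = m*(m - I)^3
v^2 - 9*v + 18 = (v - 6)*(v - 3)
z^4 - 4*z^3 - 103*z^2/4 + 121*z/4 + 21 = (z - 7)*(z - 3/2)*(z + 1/2)*(z + 4)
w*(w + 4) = w^2 + 4*w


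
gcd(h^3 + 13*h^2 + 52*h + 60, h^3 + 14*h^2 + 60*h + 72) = h^2 + 8*h + 12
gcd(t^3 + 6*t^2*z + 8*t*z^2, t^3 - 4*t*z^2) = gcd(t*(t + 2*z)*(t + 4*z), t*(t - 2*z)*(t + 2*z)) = t^2 + 2*t*z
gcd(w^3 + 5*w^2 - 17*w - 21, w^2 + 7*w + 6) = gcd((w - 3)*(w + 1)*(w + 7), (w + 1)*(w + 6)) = w + 1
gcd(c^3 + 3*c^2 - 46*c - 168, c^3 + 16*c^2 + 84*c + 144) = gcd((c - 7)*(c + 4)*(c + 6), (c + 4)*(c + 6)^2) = c^2 + 10*c + 24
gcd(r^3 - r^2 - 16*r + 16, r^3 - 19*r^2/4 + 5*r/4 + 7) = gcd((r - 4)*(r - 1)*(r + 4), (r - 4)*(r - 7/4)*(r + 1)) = r - 4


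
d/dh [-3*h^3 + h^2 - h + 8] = -9*h^2 + 2*h - 1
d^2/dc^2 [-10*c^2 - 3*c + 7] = -20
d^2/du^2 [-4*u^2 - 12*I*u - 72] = -8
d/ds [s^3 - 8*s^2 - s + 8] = 3*s^2 - 16*s - 1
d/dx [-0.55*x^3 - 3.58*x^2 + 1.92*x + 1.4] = -1.65*x^2 - 7.16*x + 1.92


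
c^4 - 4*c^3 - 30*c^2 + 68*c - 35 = (c - 7)*(c - 1)^2*(c + 5)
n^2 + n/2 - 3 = (n - 3/2)*(n + 2)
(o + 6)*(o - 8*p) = o^2 - 8*o*p + 6*o - 48*p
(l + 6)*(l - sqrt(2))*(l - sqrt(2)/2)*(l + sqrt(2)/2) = l^4 - sqrt(2)*l^3 + 6*l^3 - 6*sqrt(2)*l^2 - l^2/2 - 3*l + sqrt(2)*l/2 + 3*sqrt(2)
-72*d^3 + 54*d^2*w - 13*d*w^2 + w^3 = (-6*d + w)*(-4*d + w)*(-3*d + w)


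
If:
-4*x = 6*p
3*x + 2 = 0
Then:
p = 4/9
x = -2/3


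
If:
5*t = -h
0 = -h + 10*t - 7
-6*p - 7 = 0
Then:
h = -7/3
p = -7/6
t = 7/15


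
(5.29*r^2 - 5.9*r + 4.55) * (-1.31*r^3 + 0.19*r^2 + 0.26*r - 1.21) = -6.9299*r^5 + 8.7341*r^4 - 5.7061*r^3 - 7.0704*r^2 + 8.322*r - 5.5055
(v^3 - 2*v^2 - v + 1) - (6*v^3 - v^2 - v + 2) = -5*v^3 - v^2 - 1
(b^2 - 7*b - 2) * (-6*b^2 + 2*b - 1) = -6*b^4 + 44*b^3 - 3*b^2 + 3*b + 2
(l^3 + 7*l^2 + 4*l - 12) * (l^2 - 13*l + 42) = l^5 - 6*l^4 - 45*l^3 + 230*l^2 + 324*l - 504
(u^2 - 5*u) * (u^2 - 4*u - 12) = u^4 - 9*u^3 + 8*u^2 + 60*u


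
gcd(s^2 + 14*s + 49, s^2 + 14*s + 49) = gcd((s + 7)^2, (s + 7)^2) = s^2 + 14*s + 49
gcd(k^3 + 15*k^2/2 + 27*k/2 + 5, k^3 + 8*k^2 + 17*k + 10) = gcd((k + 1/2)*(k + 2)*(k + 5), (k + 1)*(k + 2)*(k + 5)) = k^2 + 7*k + 10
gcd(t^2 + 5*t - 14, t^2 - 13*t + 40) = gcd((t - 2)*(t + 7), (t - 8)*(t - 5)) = 1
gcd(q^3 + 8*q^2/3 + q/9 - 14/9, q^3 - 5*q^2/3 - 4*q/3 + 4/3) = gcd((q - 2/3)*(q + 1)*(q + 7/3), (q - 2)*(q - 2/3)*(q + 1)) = q^2 + q/3 - 2/3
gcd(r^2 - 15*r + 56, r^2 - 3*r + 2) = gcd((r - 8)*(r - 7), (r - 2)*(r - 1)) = 1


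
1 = 1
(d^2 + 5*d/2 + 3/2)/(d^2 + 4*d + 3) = (d + 3/2)/(d + 3)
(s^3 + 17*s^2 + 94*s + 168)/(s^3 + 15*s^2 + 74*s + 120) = (s + 7)/(s + 5)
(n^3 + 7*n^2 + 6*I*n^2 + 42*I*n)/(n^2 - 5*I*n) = (n^2 + n*(7 + 6*I) + 42*I)/(n - 5*I)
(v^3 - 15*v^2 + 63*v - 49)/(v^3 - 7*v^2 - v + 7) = (v - 7)/(v + 1)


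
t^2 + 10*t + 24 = (t + 4)*(t + 6)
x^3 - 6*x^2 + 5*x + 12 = (x - 4)*(x - 3)*(x + 1)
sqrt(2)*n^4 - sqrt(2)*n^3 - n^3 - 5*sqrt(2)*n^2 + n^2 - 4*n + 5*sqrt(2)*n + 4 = (n - 1)*(n - 2*sqrt(2))*(n + sqrt(2))*(sqrt(2)*n + 1)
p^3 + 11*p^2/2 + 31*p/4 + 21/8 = (p + 1/2)*(p + 3/2)*(p + 7/2)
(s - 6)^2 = s^2 - 12*s + 36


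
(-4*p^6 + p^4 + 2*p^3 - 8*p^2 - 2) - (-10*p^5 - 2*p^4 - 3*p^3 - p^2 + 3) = -4*p^6 + 10*p^5 + 3*p^4 + 5*p^3 - 7*p^2 - 5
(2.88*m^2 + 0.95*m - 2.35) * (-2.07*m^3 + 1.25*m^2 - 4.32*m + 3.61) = -5.9616*m^5 + 1.6335*m^4 - 6.3896*m^3 + 3.3553*m^2 + 13.5815*m - 8.4835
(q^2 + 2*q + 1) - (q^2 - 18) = 2*q + 19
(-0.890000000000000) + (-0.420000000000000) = -1.31000000000000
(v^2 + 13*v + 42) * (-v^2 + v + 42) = -v^4 - 12*v^3 + 13*v^2 + 588*v + 1764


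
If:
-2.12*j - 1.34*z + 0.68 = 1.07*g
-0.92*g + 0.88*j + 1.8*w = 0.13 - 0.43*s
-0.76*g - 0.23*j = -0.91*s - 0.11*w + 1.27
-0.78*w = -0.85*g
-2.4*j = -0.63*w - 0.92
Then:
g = -0.52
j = 0.23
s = 1.09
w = -0.57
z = 0.55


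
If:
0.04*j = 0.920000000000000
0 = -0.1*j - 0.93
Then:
No Solution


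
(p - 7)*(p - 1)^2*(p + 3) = p^4 - 6*p^3 - 12*p^2 + 38*p - 21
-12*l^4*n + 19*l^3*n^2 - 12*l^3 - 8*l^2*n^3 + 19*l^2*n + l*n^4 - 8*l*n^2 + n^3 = (-4*l + n)*(-3*l + n)*(-l + n)*(l*n + 1)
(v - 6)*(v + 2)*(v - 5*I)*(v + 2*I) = v^4 - 4*v^3 - 3*I*v^3 - 2*v^2 + 12*I*v^2 - 40*v + 36*I*v - 120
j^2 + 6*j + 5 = (j + 1)*(j + 5)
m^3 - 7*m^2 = m^2*(m - 7)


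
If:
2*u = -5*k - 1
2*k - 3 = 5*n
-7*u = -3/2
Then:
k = -2/7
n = -5/7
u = 3/14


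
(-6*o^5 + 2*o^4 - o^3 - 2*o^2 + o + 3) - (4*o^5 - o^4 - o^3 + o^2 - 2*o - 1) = -10*o^5 + 3*o^4 - 3*o^2 + 3*o + 4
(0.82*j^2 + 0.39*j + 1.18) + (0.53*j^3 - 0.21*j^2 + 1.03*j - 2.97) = 0.53*j^3 + 0.61*j^2 + 1.42*j - 1.79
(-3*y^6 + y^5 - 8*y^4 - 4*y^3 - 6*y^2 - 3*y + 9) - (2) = -3*y^6 + y^5 - 8*y^4 - 4*y^3 - 6*y^2 - 3*y + 7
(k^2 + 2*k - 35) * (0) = 0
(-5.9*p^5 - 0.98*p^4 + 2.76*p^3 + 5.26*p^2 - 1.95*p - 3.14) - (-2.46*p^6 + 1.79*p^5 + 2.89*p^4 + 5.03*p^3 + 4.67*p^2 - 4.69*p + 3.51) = 2.46*p^6 - 7.69*p^5 - 3.87*p^4 - 2.27*p^3 + 0.59*p^2 + 2.74*p - 6.65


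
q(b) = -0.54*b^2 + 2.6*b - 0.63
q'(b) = 2.6 - 1.08*b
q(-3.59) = -16.92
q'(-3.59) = 6.48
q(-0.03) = -0.71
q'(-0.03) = 2.63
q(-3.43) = -15.90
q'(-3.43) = 6.30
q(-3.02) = -13.41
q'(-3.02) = 5.86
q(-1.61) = -6.22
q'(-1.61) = 4.34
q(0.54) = 0.62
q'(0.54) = 2.02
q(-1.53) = -5.87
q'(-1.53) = 4.25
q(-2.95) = -13.00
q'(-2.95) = 5.79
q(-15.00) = -161.13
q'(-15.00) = 18.80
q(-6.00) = -35.67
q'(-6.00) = 9.08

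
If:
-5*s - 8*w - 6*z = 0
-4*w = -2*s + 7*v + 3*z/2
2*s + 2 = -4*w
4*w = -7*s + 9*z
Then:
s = 16/13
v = 81/91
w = -29/26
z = 6/13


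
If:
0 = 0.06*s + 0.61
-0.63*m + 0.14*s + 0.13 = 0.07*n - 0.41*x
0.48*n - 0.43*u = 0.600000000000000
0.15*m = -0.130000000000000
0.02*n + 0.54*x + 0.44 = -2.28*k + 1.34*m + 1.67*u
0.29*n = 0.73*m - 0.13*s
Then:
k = -0.33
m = -0.87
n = 2.38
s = -10.17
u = 1.26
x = 2.23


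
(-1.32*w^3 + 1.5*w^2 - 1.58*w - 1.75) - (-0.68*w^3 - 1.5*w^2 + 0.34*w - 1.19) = -0.64*w^3 + 3.0*w^2 - 1.92*w - 0.56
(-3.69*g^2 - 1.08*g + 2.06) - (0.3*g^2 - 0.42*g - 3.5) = -3.99*g^2 - 0.66*g + 5.56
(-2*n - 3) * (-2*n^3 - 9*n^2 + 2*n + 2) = 4*n^4 + 24*n^3 + 23*n^2 - 10*n - 6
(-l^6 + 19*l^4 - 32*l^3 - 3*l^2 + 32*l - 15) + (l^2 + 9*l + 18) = -l^6 + 19*l^4 - 32*l^3 - 2*l^2 + 41*l + 3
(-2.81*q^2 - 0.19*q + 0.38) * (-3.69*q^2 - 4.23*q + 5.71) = 10.3689*q^4 + 12.5874*q^3 - 16.6436*q^2 - 2.6923*q + 2.1698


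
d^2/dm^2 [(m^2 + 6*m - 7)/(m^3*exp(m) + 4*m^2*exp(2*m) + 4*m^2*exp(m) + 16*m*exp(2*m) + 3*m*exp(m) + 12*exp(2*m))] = (-(4*(m + 3)*(m^3 + 8*m^2*exp(m) + 7*m^2 + 40*m*exp(m) + 11*m + 40*exp(m) + 3) + (m^2 + 6*m - 7)*(m^3 + 16*m^2*exp(m) + 10*m^2 + 96*m*exp(m) + 25*m + 120*exp(m) + 14))*(m^3 + 4*m^2*exp(m) + 4*m^2 + 16*m*exp(m) + 3*m + 12*exp(m)) + 2*(m^2 + 6*m - 7)*(m^3 + 8*m^2*exp(m) + 7*m^2 + 40*m*exp(m) + 11*m + 40*exp(m) + 3)^2 + 2*(m^3 + 4*m^2*exp(m) + 4*m^2 + 16*m*exp(m) + 3*m + 12*exp(m))^2)*exp(-m)/(m^3 + 4*m^2*exp(m) + 4*m^2 + 16*m*exp(m) + 3*m + 12*exp(m))^3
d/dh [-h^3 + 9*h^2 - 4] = 3*h*(6 - h)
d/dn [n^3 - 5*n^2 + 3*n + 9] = 3*n^2 - 10*n + 3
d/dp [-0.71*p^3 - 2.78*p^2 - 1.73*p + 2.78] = -2.13*p^2 - 5.56*p - 1.73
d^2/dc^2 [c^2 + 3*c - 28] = 2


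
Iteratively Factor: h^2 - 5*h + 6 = (h - 2)*(h - 3)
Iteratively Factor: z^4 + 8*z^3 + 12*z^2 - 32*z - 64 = (z + 4)*(z^3 + 4*z^2 - 4*z - 16) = (z + 4)^2*(z^2 - 4) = (z + 2)*(z + 4)^2*(z - 2)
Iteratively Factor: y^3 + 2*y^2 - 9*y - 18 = (y - 3)*(y^2 + 5*y + 6) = (y - 3)*(y + 3)*(y + 2)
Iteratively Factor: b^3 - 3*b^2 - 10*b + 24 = (b - 4)*(b^2 + b - 6) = (b - 4)*(b - 2)*(b + 3)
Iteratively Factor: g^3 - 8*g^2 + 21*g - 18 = (g - 2)*(g^2 - 6*g + 9) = (g - 3)*(g - 2)*(g - 3)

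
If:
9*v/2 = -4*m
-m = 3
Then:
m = -3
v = 8/3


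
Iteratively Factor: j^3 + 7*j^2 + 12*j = (j)*(j^2 + 7*j + 12) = j*(j + 4)*(j + 3)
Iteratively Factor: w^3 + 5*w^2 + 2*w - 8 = (w - 1)*(w^2 + 6*w + 8) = (w - 1)*(w + 4)*(w + 2)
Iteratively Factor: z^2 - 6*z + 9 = (z - 3)*(z - 3)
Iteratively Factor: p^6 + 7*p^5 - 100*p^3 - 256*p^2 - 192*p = (p + 2)*(p^5 + 5*p^4 - 10*p^3 - 80*p^2 - 96*p) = (p + 2)^2*(p^4 + 3*p^3 - 16*p^2 - 48*p) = p*(p + 2)^2*(p^3 + 3*p^2 - 16*p - 48) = p*(p + 2)^2*(p + 4)*(p^2 - p - 12) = p*(p + 2)^2*(p + 3)*(p + 4)*(p - 4)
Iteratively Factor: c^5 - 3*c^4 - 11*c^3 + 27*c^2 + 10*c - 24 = (c + 3)*(c^4 - 6*c^3 + 7*c^2 + 6*c - 8) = (c - 1)*(c + 3)*(c^3 - 5*c^2 + 2*c + 8) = (c - 1)*(c + 1)*(c + 3)*(c^2 - 6*c + 8) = (c - 4)*(c - 1)*(c + 1)*(c + 3)*(c - 2)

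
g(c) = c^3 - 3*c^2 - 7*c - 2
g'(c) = 3*c^2 - 6*c - 7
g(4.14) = -11.44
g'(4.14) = 19.58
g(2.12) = -20.80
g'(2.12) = -6.24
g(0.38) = -5.04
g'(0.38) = -8.85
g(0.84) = -9.40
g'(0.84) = -9.92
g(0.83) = -9.30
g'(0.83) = -9.91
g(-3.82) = -74.78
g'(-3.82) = 59.70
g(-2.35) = -15.10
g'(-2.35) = 23.67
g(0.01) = -2.07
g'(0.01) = -7.06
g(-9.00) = -911.00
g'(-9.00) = 290.00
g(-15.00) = -3947.00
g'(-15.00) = 758.00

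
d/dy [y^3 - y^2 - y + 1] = 3*y^2 - 2*y - 1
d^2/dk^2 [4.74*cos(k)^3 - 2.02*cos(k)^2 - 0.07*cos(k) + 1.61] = -3.485*cos(k) + 4.04*cos(2*k) - 10.665*cos(3*k)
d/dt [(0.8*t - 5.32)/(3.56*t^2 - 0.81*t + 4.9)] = (-2.848*t^2 + 37.8784*t - 0.3892)/(12.6736*t^4 - 5.7672*t^3 + 35.5441*t^2 - 7.938*t + 24.01)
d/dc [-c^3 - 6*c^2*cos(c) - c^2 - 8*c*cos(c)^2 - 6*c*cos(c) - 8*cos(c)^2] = 6*c^2*sin(c) - 3*c^2 + 6*c*sin(c) + 8*c*sin(2*c) - 12*c*cos(c) - 2*c + 8*sin(2*c) - 8*cos(c)^2 - 6*cos(c)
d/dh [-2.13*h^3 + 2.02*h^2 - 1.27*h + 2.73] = -6.39*h^2 + 4.04*h - 1.27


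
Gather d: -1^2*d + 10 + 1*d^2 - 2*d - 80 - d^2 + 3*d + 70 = 0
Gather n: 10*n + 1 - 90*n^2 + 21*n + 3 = -90*n^2 + 31*n + 4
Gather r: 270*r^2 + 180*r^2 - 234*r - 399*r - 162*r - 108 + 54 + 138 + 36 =450*r^2 - 795*r + 120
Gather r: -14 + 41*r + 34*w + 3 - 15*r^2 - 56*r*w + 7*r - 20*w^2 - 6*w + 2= -15*r^2 + r*(48 - 56*w) - 20*w^2 + 28*w - 9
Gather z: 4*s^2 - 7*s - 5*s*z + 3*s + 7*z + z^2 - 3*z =4*s^2 - 4*s + z^2 + z*(4 - 5*s)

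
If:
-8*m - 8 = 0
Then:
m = -1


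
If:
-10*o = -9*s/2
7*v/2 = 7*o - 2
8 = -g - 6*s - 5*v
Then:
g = -35*v/3 - 248/21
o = v/2 + 2/7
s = 10*v/9 + 40/63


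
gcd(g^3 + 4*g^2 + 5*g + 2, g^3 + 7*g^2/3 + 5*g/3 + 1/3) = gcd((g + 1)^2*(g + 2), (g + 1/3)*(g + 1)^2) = g^2 + 2*g + 1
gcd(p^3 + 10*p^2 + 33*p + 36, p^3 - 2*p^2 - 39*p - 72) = p^2 + 6*p + 9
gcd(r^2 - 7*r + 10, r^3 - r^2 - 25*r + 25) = r - 5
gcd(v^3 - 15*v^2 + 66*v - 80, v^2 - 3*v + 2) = v - 2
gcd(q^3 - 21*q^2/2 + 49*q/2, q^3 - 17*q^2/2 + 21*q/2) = q^2 - 7*q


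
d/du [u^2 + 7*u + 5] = 2*u + 7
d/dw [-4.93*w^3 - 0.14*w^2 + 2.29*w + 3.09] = -14.79*w^2 - 0.28*w + 2.29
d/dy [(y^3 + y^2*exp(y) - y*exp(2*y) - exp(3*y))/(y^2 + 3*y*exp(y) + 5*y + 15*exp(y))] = ((y^2 + 3*y*exp(y) + 5*y + 15*exp(y))*(y^2*exp(y) + 3*y^2 - 2*y*exp(2*y) + 2*y*exp(y) - 3*exp(3*y) - exp(2*y)) - (y^3 + y^2*exp(y) - y*exp(2*y) - exp(3*y))*(3*y*exp(y) + 2*y + 18*exp(y) + 5))/(y^2 + 3*y*exp(y) + 5*y + 15*exp(y))^2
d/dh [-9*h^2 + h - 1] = 1 - 18*h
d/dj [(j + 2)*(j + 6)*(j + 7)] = 3*j^2 + 30*j + 68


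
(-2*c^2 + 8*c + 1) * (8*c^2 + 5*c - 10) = -16*c^4 + 54*c^3 + 68*c^2 - 75*c - 10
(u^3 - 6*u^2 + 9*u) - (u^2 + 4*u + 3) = u^3 - 7*u^2 + 5*u - 3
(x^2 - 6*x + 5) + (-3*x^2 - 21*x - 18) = -2*x^2 - 27*x - 13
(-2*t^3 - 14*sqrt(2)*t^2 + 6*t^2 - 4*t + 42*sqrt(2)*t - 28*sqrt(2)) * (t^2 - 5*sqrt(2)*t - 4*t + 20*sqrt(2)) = -2*t^5 - 4*sqrt(2)*t^4 + 14*t^4 + 28*sqrt(2)*t^3 + 112*t^3 - 964*t^2 - 56*sqrt(2)*t^2 + 32*sqrt(2)*t + 1960*t - 1120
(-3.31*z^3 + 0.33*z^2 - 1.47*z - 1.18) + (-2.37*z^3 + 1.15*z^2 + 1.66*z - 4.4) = -5.68*z^3 + 1.48*z^2 + 0.19*z - 5.58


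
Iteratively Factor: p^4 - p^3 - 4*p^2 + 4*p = (p + 2)*(p^3 - 3*p^2 + 2*p) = (p - 2)*(p + 2)*(p^2 - p) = p*(p - 2)*(p + 2)*(p - 1)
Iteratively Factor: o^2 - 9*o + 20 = (o - 4)*(o - 5)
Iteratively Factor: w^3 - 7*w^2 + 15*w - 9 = (w - 3)*(w^2 - 4*w + 3) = (w - 3)*(w - 1)*(w - 3)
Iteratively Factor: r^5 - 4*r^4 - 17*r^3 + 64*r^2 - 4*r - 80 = (r + 1)*(r^4 - 5*r^3 - 12*r^2 + 76*r - 80) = (r - 2)*(r + 1)*(r^3 - 3*r^2 - 18*r + 40) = (r - 2)*(r + 1)*(r + 4)*(r^2 - 7*r + 10) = (r - 5)*(r - 2)*(r + 1)*(r + 4)*(r - 2)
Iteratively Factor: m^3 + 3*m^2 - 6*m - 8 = (m + 1)*(m^2 + 2*m - 8) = (m + 1)*(m + 4)*(m - 2)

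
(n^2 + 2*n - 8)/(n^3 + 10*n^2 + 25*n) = (n^2 + 2*n - 8)/(n*(n^2 + 10*n + 25))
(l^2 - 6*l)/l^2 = (l - 6)/l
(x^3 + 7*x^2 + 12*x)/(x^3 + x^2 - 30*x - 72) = x/(x - 6)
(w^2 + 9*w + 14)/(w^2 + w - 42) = (w + 2)/(w - 6)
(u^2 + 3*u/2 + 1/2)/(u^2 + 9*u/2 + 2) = (u + 1)/(u + 4)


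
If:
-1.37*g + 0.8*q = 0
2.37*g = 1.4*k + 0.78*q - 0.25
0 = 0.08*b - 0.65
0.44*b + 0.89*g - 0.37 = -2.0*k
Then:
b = 8.12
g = -1.50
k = -0.93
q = -2.58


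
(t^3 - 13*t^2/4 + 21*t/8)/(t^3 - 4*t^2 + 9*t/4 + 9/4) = t*(4*t - 7)/(2*(2*t^2 - 5*t - 3))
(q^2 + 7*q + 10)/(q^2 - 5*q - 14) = (q + 5)/(q - 7)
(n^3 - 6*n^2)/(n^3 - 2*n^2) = (n - 6)/(n - 2)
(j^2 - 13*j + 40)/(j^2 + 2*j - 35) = (j - 8)/(j + 7)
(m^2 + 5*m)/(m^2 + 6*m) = (m + 5)/(m + 6)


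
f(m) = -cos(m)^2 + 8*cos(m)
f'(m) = 2*sin(m)*cos(m) - 8*sin(m)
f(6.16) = 6.95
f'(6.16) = 0.74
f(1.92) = -2.85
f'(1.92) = -8.16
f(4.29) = -3.45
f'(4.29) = 8.04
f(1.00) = 4.03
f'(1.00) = -5.82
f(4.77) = 0.46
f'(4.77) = 7.87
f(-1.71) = -1.13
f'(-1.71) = 8.20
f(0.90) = 4.59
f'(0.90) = -5.29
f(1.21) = 2.70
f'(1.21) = -6.82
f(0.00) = 7.00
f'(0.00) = 0.00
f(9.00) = -8.12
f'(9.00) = -4.05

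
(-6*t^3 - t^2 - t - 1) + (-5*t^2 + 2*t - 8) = -6*t^3 - 6*t^2 + t - 9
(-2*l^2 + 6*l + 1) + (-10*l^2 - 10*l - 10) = -12*l^2 - 4*l - 9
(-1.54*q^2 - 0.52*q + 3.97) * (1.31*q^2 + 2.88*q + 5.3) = -2.0174*q^4 - 5.1164*q^3 - 4.4589*q^2 + 8.6776*q + 21.041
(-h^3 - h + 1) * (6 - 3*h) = 3*h^4 - 6*h^3 + 3*h^2 - 9*h + 6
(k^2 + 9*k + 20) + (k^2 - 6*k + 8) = 2*k^2 + 3*k + 28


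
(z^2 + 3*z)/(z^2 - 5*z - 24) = z/(z - 8)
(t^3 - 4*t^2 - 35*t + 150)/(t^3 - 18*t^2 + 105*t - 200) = (t + 6)/(t - 8)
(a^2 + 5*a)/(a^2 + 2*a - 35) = a*(a + 5)/(a^2 + 2*a - 35)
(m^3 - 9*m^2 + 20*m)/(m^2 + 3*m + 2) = m*(m^2 - 9*m + 20)/(m^2 + 3*m + 2)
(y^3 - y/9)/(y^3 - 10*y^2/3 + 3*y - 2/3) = y*(3*y + 1)/(3*(y^2 - 3*y + 2))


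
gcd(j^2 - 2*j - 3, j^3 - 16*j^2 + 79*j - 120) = j - 3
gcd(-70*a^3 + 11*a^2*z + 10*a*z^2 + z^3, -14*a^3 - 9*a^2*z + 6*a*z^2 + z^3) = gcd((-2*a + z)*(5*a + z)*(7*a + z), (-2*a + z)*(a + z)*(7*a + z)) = -14*a^2 + 5*a*z + z^2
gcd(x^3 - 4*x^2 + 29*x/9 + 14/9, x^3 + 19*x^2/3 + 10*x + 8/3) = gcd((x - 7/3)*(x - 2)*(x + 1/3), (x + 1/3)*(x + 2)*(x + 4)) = x + 1/3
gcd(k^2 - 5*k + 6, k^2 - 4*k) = 1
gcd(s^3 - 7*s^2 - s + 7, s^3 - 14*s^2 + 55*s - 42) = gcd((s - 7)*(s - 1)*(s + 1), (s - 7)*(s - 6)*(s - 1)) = s^2 - 8*s + 7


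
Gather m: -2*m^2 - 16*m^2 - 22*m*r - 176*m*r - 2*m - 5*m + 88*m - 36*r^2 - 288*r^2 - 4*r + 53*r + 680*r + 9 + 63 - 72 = -18*m^2 + m*(81 - 198*r) - 324*r^2 + 729*r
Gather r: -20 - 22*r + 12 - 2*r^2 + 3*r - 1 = -2*r^2 - 19*r - 9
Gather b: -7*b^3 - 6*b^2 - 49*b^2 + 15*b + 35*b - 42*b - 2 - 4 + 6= -7*b^3 - 55*b^2 + 8*b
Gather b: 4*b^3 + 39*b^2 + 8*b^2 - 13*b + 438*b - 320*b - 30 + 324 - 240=4*b^3 + 47*b^2 + 105*b + 54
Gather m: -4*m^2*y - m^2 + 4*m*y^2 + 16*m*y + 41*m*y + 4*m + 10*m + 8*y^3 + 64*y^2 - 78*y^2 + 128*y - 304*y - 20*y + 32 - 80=m^2*(-4*y - 1) + m*(4*y^2 + 57*y + 14) + 8*y^3 - 14*y^2 - 196*y - 48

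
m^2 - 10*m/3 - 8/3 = (m - 4)*(m + 2/3)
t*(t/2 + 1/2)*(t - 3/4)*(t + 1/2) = t^4/2 + 3*t^3/8 - 5*t^2/16 - 3*t/16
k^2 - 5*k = k*(k - 5)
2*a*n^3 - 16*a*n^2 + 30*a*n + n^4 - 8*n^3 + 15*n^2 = n*(2*a + n)*(n - 5)*(n - 3)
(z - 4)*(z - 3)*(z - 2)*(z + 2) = z^4 - 7*z^3 + 8*z^2 + 28*z - 48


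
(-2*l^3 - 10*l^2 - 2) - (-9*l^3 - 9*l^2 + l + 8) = 7*l^3 - l^2 - l - 10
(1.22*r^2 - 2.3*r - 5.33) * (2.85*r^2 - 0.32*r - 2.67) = 3.477*r^4 - 6.9454*r^3 - 17.7119*r^2 + 7.8466*r + 14.2311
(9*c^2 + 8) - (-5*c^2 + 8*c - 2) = 14*c^2 - 8*c + 10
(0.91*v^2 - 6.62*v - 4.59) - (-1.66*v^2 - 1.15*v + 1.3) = 2.57*v^2 - 5.47*v - 5.89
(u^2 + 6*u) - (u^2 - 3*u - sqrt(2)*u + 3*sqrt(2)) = sqrt(2)*u + 9*u - 3*sqrt(2)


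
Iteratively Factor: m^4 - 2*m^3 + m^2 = (m)*(m^3 - 2*m^2 + m) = m*(m - 1)*(m^2 - m) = m^2*(m - 1)*(m - 1)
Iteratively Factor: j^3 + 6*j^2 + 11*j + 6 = (j + 1)*(j^2 + 5*j + 6) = (j + 1)*(j + 2)*(j + 3)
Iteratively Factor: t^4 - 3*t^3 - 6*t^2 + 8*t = (t)*(t^3 - 3*t^2 - 6*t + 8) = t*(t - 4)*(t^2 + t - 2) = t*(t - 4)*(t - 1)*(t + 2)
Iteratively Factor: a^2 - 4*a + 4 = (a - 2)*(a - 2)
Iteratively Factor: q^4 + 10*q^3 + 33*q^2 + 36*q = (q)*(q^3 + 10*q^2 + 33*q + 36) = q*(q + 4)*(q^2 + 6*q + 9) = q*(q + 3)*(q + 4)*(q + 3)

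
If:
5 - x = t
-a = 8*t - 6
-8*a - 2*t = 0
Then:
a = -6/31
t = 24/31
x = 131/31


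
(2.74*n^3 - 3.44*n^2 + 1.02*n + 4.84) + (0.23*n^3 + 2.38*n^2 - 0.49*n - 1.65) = 2.97*n^3 - 1.06*n^2 + 0.53*n + 3.19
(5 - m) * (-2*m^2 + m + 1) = 2*m^3 - 11*m^2 + 4*m + 5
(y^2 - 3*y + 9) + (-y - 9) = y^2 - 4*y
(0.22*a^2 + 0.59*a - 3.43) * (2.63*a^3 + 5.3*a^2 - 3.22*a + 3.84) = 0.5786*a^5 + 2.7177*a^4 - 6.6023*a^3 - 19.234*a^2 + 13.3102*a - 13.1712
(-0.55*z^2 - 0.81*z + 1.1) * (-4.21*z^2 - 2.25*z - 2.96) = 2.3155*z^4 + 4.6476*z^3 - 1.1805*z^2 - 0.0773999999999999*z - 3.256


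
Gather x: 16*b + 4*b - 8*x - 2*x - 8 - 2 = 20*b - 10*x - 10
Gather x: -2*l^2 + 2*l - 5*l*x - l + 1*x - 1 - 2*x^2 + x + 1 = -2*l^2 + l - 2*x^2 + x*(2 - 5*l)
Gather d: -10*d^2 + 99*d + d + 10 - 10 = -10*d^2 + 100*d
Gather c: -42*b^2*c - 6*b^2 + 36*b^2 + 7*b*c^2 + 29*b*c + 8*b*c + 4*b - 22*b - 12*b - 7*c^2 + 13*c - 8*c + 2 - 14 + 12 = 30*b^2 - 30*b + c^2*(7*b - 7) + c*(-42*b^2 + 37*b + 5)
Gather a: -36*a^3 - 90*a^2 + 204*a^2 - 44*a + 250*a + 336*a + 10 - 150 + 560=-36*a^3 + 114*a^2 + 542*a + 420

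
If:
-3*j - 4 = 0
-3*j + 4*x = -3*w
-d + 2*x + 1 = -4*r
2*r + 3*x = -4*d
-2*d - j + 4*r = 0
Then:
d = 1/21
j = -4/3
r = -13/42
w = -32/21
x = 1/7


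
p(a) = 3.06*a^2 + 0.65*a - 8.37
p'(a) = 6.12*a + 0.65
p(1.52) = -0.31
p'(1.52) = 9.95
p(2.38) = 10.51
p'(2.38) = 15.22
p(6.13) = 110.60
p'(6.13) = 38.17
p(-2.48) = 8.84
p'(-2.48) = -14.53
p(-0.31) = -8.28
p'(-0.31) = -1.25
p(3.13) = 23.64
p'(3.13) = 19.81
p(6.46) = 123.53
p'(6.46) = 40.19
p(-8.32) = 198.04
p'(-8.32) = -50.27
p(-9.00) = 233.64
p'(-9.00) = -54.43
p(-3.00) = 17.22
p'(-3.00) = -17.71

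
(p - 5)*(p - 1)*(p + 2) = p^3 - 4*p^2 - 7*p + 10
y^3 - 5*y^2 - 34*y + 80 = (y - 8)*(y - 2)*(y + 5)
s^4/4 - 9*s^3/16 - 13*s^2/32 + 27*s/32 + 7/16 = (s/2 + 1/4)*(s/2 + 1/2)*(s - 2)*(s - 7/4)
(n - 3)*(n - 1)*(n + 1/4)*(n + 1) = n^4 - 11*n^3/4 - 7*n^2/4 + 11*n/4 + 3/4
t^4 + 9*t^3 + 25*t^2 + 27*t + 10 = (t + 1)^2*(t + 2)*(t + 5)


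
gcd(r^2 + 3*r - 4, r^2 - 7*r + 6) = r - 1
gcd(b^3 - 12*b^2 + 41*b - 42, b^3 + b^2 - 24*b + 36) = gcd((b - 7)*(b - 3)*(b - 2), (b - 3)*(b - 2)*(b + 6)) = b^2 - 5*b + 6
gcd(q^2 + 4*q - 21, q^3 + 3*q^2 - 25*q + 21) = q^2 + 4*q - 21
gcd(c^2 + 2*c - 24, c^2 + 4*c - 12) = c + 6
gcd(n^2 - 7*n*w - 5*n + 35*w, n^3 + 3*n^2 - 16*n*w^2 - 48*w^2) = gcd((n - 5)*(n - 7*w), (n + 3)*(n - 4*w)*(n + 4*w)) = 1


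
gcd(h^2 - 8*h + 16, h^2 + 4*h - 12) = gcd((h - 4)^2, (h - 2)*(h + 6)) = 1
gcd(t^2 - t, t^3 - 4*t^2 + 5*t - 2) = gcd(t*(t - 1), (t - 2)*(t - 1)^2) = t - 1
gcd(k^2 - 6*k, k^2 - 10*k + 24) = k - 6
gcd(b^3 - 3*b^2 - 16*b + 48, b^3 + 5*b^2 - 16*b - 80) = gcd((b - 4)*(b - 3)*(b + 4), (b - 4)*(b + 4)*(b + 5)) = b^2 - 16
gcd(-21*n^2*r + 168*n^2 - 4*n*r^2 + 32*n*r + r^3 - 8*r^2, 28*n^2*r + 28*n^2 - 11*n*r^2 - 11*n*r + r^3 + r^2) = -7*n + r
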